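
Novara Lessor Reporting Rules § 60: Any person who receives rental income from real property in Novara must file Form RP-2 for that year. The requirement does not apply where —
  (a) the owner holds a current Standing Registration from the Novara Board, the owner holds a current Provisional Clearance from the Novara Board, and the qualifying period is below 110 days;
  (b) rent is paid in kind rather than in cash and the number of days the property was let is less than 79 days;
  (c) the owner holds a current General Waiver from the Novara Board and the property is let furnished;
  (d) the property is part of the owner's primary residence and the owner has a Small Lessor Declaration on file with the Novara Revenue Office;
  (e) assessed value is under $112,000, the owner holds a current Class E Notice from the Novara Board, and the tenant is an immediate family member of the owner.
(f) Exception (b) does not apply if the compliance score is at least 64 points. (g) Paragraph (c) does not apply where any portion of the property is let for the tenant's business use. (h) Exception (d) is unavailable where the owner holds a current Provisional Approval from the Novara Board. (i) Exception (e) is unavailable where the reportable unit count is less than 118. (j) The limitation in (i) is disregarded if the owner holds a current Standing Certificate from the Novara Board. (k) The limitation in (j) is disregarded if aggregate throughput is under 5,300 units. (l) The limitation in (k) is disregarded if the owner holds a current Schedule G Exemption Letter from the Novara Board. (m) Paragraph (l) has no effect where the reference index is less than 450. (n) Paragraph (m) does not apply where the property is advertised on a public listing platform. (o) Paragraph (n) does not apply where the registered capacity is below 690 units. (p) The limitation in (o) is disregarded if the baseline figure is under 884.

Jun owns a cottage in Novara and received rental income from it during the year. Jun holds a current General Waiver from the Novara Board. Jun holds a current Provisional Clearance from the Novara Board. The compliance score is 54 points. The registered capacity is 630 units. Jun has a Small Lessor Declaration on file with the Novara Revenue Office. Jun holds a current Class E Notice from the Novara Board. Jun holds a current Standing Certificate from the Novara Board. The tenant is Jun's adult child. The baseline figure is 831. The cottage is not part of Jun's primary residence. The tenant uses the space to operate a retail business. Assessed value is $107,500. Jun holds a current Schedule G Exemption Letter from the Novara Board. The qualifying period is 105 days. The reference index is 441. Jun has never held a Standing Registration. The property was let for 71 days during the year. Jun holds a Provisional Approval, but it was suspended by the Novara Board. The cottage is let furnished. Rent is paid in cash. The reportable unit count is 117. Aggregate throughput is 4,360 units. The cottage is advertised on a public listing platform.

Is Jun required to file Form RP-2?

Exception (a) does not apply: there is no Standing Registration in force.
Exception (b) fails — rent is paid in cash.
Exception (c)'s conditions are all satisfied: a current General Waiver is held; the property is let furnished. Turning to paragraph (g): (g) operates — the space is let for business use. (c) is therefore removed.
Exception (d) requires that the property is part of the owner's primary residence; but the cottage is not part of the primary residence, so (d) is unavailable.
Exception (e)'s conditions are all satisfied: assessed value is $107,500, under the $112,000 limit; a current Class E Notice is held; the tenant is an immediate family member. As to paragraphs (i)–(p): (i) would limit (e) — the reportable unit count is 117, less than the 118 limit — but (j) sets (i) aside: (j) applies — a current Standing Certificate is held. (k) operates (aggregate throughput is 4,360 units, under the 5,300 units limit), but is displaced by (l): (l) operates against (k): a current Schedule G Exemption Letter is held. (m) applies (the reference index is 441, less than the 450 limit), but is itself disapplied by (n): (n) operates against (m): the property is publicly advertised. (o) applies (the registered capacity is 630 units, below the 690 units limit), but yields to (p): (p) is triggered — the baseline figure is 831, under the 884 limit. So (e) applies.

No — exception (e) applies; Jun is not required to file Form RP-2.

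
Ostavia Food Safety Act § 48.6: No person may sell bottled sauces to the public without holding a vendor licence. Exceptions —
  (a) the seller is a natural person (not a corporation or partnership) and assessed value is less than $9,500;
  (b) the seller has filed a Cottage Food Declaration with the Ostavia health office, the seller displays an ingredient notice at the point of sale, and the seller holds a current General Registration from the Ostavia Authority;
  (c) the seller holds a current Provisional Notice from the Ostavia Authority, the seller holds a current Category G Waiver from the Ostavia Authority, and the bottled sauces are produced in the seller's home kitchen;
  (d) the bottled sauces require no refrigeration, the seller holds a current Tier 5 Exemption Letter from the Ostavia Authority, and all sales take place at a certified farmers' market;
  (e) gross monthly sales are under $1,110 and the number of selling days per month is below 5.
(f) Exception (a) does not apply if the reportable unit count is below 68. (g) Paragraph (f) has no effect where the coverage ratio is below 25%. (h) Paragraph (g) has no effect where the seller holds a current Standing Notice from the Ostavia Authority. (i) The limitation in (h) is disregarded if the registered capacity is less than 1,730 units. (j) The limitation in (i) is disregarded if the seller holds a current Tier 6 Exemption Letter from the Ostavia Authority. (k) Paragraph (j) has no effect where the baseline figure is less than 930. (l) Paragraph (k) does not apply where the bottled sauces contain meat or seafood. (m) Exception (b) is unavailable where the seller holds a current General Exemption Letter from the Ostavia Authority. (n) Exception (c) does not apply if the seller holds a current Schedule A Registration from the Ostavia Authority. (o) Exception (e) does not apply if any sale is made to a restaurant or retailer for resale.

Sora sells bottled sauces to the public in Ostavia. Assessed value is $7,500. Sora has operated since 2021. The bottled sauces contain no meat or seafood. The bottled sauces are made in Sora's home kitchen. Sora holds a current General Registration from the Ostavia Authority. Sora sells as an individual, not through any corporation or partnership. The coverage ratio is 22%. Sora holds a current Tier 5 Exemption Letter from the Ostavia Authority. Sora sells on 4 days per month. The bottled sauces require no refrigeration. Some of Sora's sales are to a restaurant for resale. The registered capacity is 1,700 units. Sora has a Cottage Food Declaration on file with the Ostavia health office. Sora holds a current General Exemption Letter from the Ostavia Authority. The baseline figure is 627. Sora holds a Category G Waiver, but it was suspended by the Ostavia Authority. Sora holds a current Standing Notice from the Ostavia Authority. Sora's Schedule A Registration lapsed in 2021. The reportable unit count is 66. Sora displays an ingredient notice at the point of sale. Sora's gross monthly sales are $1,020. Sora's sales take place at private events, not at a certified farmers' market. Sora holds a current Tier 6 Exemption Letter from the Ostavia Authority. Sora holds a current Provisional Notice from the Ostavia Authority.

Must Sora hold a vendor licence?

Exception (a)'s conditions are all satisfied: the seller is a natural person; assessed value is $7,500, less than the $9,500 limit. Considering the limiting provisions: (f) would limit (a) — the reportable unit count is 66, below the 68 limit — but (g) sets (f) aside: (g) operates against (f): the coverage ratio is 22%, below the 25% limit. (h) would limit (g) — a current Standing Notice is held — but (i) sets (h) aside: (i) applies — the registered capacity is 1,700 units, less than the 1,730 units limit. (j) would limit (i) — a current Tier 6 Exemption Letter is held — but (k) sets (j) aside: (k) operates against (j): the baseline figure is 627, less than the 930 limit. (l), which would lift (k), does not operate here — the bottled sauces contain no meat or seafood. Exception (a) stands.
Exception (b) is satisfied on its face — a Cottage Food Declaration is on file; an ingredient notice is displayed; a current General Registration is held. But applying paragraph (m): (m) is engaged — a current General Exemption Letter is held. So (b) is unavailable.
Exception (c) does not apply: no current Category G Waiver is held.
Exception (d) does not apply: sales are at private events, not a certified farmers' market.
All of (e)'s requirements are met (gross monthly sales are $1,020, under the $1,110 limit; the number of selling days per month is 4, below the 5 limit). Turning to paragraph (o): (o) is engaged — some sales are to a restaurant for resale. Exception (e) does not apply.

No — exception (a) applies; Sora is not required to hold a vendor licence.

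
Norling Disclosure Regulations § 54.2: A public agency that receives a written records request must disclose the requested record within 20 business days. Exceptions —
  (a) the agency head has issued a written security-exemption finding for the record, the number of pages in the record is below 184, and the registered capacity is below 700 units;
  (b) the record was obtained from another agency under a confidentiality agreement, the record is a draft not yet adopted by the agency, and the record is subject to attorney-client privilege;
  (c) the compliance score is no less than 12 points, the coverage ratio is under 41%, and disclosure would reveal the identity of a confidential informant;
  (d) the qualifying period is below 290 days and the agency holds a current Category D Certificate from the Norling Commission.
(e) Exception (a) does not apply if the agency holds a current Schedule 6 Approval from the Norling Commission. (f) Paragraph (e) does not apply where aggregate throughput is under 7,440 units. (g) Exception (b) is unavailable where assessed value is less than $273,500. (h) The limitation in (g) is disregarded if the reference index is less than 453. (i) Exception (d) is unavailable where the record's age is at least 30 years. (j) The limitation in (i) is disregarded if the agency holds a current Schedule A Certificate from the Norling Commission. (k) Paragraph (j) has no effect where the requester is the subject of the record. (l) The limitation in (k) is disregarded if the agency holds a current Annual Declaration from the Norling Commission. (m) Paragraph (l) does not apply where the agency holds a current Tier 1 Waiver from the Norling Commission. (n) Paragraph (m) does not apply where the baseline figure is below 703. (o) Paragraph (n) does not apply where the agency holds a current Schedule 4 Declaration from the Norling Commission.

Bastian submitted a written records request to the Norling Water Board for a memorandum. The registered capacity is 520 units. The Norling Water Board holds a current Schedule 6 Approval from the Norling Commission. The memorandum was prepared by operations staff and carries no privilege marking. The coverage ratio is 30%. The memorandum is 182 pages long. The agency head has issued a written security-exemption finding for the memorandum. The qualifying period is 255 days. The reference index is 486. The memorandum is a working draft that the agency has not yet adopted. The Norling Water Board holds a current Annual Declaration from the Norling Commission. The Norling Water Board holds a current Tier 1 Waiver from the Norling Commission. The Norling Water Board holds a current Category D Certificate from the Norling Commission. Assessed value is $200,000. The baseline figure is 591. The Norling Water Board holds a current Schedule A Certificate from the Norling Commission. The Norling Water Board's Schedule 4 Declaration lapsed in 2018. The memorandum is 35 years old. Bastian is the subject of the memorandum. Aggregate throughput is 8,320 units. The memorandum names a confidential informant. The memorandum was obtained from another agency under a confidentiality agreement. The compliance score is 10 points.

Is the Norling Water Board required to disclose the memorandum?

No — exception (d) applies; the Norling Water Board is not required to disclose the memorandum.

Exception (a)'s conditions are all satisfied: a written security-exemption finding has been issued; the number of pages in the record is 182, below the 184 limit; the registered capacity is 520 units, below the 700 units limit. But: (e) applies — a current Schedule 6 Approval is held. (f), which would lift (e), does not operate here — aggregate throughput is 8,320 units, not under 7,440 units. Exception (a) does not apply.
Exception (b) requires that the record is subject to attorney-client privilege; but the memorandum carries no privilege marking, so (b) is unavailable.
Exception (c) requires that the compliance score is no less than 12 points; but the compliance score is 10 points, short of 12 points, so (c) is unavailable.
Exception (d)'s conditions are all satisfied: the qualifying period is 255 days, below the 290 days limit; a current Category D Certificate is held. As to paragraphs (i)–(o): (i) is triggered (the record's age is 35 years, meeting the 30 years threshold), but yields to (j): (j) applies — a current Schedule A Certificate is held. (k) would limit (j) — Bastian is the subject of the memorandum — but (l) sets (k) aside: (l) applies — a current Annual Declaration is held. (m) is triggered (a current Tier 1 Waiver is held), but is set aside by (n): (n) is triggered — the baseline figure is 591, below the 703 limit. (o) is not engaged (there is no Schedule 4 Declaration in force), so (n) stands. So (d) applies.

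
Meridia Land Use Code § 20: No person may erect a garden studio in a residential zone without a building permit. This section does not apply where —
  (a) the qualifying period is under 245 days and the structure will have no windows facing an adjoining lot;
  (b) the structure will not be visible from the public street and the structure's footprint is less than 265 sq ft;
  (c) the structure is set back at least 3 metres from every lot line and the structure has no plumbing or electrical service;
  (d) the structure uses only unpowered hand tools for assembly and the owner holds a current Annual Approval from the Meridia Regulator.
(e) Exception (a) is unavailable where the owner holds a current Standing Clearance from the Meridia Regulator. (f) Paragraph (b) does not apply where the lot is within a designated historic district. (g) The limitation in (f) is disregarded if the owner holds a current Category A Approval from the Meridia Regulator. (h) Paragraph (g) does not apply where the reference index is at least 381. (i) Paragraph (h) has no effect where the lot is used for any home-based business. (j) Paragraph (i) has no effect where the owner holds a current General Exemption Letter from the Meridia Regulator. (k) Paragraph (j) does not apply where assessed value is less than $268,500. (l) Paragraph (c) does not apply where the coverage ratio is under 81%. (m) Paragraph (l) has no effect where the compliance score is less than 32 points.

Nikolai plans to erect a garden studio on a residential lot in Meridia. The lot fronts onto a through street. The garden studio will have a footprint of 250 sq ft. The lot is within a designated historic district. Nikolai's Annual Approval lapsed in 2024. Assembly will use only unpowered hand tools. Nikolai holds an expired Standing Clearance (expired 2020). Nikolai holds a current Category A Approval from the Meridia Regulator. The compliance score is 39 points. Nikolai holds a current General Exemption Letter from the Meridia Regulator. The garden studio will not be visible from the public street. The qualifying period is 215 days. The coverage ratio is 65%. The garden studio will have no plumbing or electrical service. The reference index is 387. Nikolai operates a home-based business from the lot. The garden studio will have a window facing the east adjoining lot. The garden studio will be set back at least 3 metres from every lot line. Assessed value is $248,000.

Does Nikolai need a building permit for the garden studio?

Exception (a) requires that the structure will have no windows facing an adjoining lot; but a window faces an adjoining lot, so (a) is unavailable.
Exception (b): the structure will not be visible from the street; the structure's footprint is 250 sq ft, less than the 265 sq ft limit — every condition holds. Applying paragraphs (f)–(k): (f) would limit (b) — the lot is in a historic district — but (g) sets (f) aside: (g) operates against (f): a current Category A Approval is held. (h) would limit (g) — the reference index is 387, meeting the 381 threshold — but (i) sets (h) aside: (i) operates against (h): a home-based business operates on the lot. (j) would limit (i) — a current General Exemption Letter is held — but (k) sets (j) aside: (k) operates against (j): assessed value is $248,000, less than the $268,500 limit. (b) remains available.
Exception (c): the setback is at least 3 m on every side; there is no plumbing or electrical service — every condition holds. Turning to paragraphs (l)–(m): (l) operates against (c): the coverage ratio is 65%, under the 81% limit. (m), which would lift (l), does not operate here — the compliance score is 39 points, not less than 32 points. (c) is therefore removed.
Exception (d) requires that the owner holds a current Annual Approval from the Meridia Regulator; but there is no Annual Approval in force, so (d) is unavailable.

No — exception (b) applies; Nikolai does not need a building permit.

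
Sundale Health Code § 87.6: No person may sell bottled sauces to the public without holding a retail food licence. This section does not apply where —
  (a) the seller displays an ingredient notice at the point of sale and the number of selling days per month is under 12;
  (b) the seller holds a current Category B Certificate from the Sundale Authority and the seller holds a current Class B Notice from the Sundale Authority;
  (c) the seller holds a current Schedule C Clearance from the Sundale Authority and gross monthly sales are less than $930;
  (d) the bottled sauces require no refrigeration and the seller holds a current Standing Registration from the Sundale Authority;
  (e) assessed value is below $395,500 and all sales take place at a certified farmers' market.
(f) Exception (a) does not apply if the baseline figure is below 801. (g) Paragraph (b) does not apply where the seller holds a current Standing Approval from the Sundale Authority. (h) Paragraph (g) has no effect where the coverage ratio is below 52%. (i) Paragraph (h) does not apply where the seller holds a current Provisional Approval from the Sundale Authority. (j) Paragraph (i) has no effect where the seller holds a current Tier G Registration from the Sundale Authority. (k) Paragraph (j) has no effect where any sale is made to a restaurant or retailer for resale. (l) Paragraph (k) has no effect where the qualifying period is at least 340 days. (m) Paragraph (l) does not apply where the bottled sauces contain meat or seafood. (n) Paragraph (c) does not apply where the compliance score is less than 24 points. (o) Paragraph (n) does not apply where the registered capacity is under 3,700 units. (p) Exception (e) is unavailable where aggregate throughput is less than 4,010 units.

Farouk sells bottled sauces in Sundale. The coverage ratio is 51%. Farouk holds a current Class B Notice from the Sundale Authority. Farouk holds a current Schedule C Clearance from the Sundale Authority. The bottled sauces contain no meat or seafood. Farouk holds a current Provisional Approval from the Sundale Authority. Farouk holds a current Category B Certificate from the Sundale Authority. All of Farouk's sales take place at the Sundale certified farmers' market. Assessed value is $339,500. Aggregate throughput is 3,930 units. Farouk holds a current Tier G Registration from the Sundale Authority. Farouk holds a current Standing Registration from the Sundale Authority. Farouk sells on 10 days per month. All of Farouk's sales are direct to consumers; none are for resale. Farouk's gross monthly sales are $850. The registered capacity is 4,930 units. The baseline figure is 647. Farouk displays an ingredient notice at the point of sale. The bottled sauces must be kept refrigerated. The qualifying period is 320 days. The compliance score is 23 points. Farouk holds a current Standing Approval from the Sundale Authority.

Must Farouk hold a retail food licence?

All of (a)'s requirements are met (an ingredient notice is displayed; the number of selling days per month is 10, under the 12 limit). But: (f) is engaged — the baseline figure is 647, below the 801 limit. (a) is therefore removed.
Exception (b): a current Category B Certificate is held; a current Class B Notice is held — every condition holds. As to paragraphs (g)–(m): (g) would limit (b) — a current Standing Approval is held — but (h) sets (g) aside: (h) operates against (g): the coverage ratio is 51%, below the 52% limit. (i) would limit (h) — a current Provisional Approval is held — but (j) sets (i) aside: (j) operates against (i): a current Tier G Registration is held. (k), which would lift (j), is inapplicable — no sales are for resale. Exception (b) stands.
Exception (c)'s conditions are all satisfied: a current Schedule C Clearance is held; gross monthly sales are $850, less than the $930 limit. But: (n) operates against (c): the compliance score is 23 points, less than the 24 points limit. (o) is not engaged (the registered capacity is 4,930 units, not under 3,700 units), so (n) stands. Exception (c) does not apply.
Exception (d) requires that the bottled sauces require no refrigeration; but the bottled sauces require refrigeration, so (d) is unavailable.
Exception (e) is satisfied on its face — assessed value is $339,500, below the $395,500 limit; all sales are at a certified farmers' market. However, paragraph (p) must be considered: (p) is engaged — aggregate throughput is 3,930 units, less than the 4,010 units limit. Exception (e) does not apply.

No — exception (b) applies; Farouk is not required to hold a retail food licence.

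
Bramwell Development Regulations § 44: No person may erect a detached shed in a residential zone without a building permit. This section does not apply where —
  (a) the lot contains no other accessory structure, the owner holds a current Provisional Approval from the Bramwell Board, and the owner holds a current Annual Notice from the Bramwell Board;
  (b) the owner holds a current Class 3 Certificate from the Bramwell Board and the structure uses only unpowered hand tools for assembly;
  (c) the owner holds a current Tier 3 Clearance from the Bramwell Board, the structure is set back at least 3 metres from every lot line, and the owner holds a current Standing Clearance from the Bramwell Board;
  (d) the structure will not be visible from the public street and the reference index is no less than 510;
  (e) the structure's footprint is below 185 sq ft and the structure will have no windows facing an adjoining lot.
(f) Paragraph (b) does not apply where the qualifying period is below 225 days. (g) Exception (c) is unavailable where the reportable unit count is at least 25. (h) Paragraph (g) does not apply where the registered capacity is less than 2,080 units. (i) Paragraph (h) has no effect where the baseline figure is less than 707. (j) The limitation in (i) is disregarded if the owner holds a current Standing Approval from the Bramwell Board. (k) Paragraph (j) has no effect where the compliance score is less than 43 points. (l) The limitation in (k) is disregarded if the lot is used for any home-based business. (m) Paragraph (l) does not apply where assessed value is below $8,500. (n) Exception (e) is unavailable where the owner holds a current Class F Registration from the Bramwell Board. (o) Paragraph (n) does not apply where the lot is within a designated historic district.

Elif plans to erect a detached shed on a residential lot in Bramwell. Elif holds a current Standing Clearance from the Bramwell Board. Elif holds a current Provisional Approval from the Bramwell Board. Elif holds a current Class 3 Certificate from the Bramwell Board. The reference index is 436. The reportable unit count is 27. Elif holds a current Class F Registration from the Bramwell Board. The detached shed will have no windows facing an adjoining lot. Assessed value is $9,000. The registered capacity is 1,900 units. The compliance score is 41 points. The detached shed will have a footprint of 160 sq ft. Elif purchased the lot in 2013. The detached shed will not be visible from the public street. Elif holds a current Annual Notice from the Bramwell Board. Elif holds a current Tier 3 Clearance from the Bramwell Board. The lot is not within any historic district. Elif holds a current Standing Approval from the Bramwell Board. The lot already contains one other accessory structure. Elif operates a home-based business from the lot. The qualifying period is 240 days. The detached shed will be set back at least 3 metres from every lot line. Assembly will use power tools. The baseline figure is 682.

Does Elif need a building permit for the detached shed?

No — exception (c) applies; Elif does not need a building permit.

Exception (a) fails — the lot already has another accessory structure.
Exception (b) requires that the structure uses only unpowered hand tools for assembly; but assembly uses power tools, so (b) is unavailable.
Exception (c): a current Tier 3 Clearance is held; the setback is at least 3 m on every side; a current Standing Clearance is held — every condition holds. As to paragraphs (g)–(m): (g) would limit (c) — the reportable unit count is 27, meeting the 25 threshold — but (h) sets (g) aside: (h) operates against (g): the registered capacity is 1,900 units, less than the 2,080 units limit. (i) is triggered (the baseline figure is 682, less than the 707 limit), but is itself disapplied by (j): (j) applies — a current Standing Approval is held. (k) would limit (j) — the compliance score is 41 points, less than the 43 points limit — but (l) sets (k) aside: (l) is engaged — a home-based business operates on the lot. (m), which would lift (l), is inapplicable — assessed value is $9,000, not below $8,500. Exception (c) stands.
Exception (d) requires that the reference index is no less than 510; but the reference index is 436, short of 510, so (d) is unavailable.
Exception (e)'s conditions are all satisfied: the structure's footprint is 160 sq ft, below the 185 sq ft limit; no windows face an adjoining lot. But: (n) operates against (e): a current Class F Registration is held. (o) is not triggered (the lot is not in a historic district), so (n) stands. So (e) is unavailable.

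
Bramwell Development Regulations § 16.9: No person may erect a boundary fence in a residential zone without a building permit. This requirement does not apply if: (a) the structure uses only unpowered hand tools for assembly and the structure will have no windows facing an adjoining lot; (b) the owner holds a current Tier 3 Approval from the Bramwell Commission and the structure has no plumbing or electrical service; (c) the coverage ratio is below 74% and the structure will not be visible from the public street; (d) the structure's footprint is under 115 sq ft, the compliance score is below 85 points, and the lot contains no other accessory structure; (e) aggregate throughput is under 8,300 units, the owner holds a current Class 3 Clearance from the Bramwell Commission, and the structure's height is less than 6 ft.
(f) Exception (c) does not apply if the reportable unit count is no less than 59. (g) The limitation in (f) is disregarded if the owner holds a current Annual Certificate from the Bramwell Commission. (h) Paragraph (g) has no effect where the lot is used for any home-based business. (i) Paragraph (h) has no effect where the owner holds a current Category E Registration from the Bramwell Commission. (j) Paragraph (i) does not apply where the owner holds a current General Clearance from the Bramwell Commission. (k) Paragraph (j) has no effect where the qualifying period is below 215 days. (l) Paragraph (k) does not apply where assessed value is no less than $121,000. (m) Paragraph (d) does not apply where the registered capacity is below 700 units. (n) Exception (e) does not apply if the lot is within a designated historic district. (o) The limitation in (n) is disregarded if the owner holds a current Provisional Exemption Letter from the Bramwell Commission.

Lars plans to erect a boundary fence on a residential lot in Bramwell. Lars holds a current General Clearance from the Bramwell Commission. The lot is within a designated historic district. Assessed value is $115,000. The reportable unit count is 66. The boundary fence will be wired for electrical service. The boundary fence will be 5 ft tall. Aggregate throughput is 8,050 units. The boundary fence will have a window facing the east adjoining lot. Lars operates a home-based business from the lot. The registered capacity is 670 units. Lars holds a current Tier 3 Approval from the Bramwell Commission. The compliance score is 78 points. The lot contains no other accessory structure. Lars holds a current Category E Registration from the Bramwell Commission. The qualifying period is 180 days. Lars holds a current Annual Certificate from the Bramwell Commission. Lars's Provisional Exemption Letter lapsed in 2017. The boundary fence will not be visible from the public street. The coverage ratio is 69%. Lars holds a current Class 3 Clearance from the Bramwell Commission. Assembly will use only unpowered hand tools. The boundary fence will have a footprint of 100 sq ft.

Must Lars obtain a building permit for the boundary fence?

Exception (a) does not apply: a window faces an adjoining lot.
Exception (b) does not apply: electrical service is planned.
Exception (c): the coverage ratio is 69%, below the 74% limit; the structure will not be visible from the street — every condition holds. As to paragraphs (f)–(l): (f) is triggered (the reportable unit count is 66, meeting the 59 threshold), but yields to (g): (g) operates against (f): a current Annual Certificate is held. (h) is triggered (a home-based business operates on the lot), but is displaced by (i): (i) operates against (h): a current Category E Registration is held. (j) would limit (i) — a current General Clearance is held — but (k) sets (j) aside: (k) applies — the qualifying period is 180 days, below the 215 days limit. (l), which would lift (k), does not operate here — assessed value is $115,000, short of $121,000. Exception (c) stands.
Exception (d) is satisfied on its face — the structure's footprint is 100 sq ft, under the 115 sq ft limit; the compliance score is 78 points, below the 85 points limit; the lot has no other accessory structure. But: (m) applies — the registered capacity is 670 units, below the 700 units limit. So (d) is unavailable.
All of (e)'s requirements are met (aggregate throughput is 8,050 units, under the 8,300 units limit; a current Class 3 Clearance is held; the structure's height is 5 ft, less than the 6 ft limit). However, paragraphs (n)–(o) must be considered: (n) operates against (e): the lot is in a historic district. (o), which would lift (n), is not engaged — there is no Provisional Exemption Letter in force. Exception (e) does not apply.

No — exception (c) applies; Lars does not need a building permit.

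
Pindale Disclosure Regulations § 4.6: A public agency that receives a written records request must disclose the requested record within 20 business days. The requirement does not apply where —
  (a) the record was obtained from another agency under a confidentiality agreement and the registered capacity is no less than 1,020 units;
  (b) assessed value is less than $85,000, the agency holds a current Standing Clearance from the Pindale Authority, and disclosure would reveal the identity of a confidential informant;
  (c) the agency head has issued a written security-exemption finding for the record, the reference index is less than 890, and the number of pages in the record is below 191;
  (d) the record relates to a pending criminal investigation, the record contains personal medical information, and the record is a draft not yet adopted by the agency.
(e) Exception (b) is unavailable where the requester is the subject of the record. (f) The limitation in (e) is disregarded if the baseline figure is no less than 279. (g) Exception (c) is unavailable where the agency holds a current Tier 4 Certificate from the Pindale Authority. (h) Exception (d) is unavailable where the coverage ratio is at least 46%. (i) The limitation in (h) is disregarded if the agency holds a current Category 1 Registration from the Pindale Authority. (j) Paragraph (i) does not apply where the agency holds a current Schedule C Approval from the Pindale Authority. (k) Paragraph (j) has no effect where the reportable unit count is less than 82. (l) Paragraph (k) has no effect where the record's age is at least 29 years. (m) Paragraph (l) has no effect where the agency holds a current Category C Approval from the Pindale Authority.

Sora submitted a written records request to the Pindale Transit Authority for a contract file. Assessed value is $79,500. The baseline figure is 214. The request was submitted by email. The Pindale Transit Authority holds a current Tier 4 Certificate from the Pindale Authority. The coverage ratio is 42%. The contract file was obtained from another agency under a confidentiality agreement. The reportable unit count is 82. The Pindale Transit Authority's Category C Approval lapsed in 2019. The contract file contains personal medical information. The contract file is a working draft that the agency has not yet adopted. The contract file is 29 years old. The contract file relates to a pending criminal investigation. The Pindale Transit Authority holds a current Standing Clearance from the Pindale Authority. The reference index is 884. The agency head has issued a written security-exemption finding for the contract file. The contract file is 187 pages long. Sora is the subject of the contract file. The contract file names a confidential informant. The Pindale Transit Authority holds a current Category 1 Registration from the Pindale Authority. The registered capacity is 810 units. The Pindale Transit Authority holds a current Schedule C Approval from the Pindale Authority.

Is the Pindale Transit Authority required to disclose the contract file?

No — exception (d) applies; the Pindale Transit Authority is not required to disclose the contract file.

Exception (a) requires that the registered capacity is no less than 1,020 units; but the registered capacity is 810 units, short of 1,020 units, so (a) is unavailable.
Exception (b) is satisfied on its face — assessed value is $79,500, less than the $85,000 limit; a current Standing Clearance is held; the contract file names a confidential informant. However, paragraphs (e)–(f) must be considered: (e) is triggered — Sora is the subject of the contract file. (f), which would lift (e), is inapplicable — the baseline figure is 214, short of 279. So (b) is unavailable.
Exception (c) is satisfied on its face — a written security-exemption finding has been issued; the reference index is 884, less than the 890 limit; the number of pages in the record is 187, below the 191 limit. However, paragraph (g) must be considered: (g) is engaged — a current Tier 4 Certificate is held. Exception (c) does not apply.
Exception (d) is satisfied on its face — the contract file relates to a pending investigation; the contract file contains personal medical information; the contract file is an unadopted draft. Considering the limiting provisions: (h), which would limit (d), is inapplicable: the coverage ratio is 42%, short of 46%. (d) remains available.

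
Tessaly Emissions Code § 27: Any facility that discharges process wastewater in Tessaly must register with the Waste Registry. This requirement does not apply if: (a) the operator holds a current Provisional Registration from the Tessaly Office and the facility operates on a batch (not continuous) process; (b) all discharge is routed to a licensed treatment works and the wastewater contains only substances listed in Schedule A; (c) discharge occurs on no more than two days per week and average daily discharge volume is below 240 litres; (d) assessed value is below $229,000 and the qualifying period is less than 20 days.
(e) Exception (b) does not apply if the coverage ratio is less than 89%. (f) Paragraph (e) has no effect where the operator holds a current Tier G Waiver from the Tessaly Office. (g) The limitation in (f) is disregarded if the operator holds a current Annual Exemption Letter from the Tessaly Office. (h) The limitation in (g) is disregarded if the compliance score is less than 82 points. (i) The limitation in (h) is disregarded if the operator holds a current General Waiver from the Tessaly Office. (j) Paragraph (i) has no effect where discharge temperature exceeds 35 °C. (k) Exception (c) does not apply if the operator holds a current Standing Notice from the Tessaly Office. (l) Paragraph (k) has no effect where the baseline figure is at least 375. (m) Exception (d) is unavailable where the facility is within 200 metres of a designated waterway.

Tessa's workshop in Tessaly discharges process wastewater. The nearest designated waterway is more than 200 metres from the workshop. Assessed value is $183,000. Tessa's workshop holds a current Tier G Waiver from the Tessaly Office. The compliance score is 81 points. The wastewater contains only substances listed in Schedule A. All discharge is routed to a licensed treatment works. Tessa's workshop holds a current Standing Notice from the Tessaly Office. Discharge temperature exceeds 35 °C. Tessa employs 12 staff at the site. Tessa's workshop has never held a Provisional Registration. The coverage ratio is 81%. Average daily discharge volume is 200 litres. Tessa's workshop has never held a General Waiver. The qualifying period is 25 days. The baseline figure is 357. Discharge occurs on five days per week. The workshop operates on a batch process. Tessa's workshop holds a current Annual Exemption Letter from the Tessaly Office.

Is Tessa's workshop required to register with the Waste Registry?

No — exception (b) applies; Tessa's workshop is not required to register with the Waste Registry.

Exception (a) fails — there is no Provisional Registration in force.
Exception (b)'s conditions are all satisfied: discharge is routed to a licensed treatment works; the wastewater is Schedule-A-only. Considering the limiting provisions: (e) is triggered (the coverage ratio is 81%, less than the 89% limit), but yields to (f): (f) applies — a current Tier G Waiver is held. (g) applies (a current Annual Exemption Letter is held), but is overridden by (h): (h) applies — the compliance score is 81 points, less than the 82 points limit. (i) is not engaged (no current General Waiver is held), so (h) stands. So (b) applies.
Exception (c) requires that discharge occurs on no more than two days per week; but discharge occurs on five days per week, so (c) is unavailable.
Exception (d) requires that the qualifying period is less than 20 days; but the qualifying period is 25 days, not less than 20 days, so (d) is unavailable.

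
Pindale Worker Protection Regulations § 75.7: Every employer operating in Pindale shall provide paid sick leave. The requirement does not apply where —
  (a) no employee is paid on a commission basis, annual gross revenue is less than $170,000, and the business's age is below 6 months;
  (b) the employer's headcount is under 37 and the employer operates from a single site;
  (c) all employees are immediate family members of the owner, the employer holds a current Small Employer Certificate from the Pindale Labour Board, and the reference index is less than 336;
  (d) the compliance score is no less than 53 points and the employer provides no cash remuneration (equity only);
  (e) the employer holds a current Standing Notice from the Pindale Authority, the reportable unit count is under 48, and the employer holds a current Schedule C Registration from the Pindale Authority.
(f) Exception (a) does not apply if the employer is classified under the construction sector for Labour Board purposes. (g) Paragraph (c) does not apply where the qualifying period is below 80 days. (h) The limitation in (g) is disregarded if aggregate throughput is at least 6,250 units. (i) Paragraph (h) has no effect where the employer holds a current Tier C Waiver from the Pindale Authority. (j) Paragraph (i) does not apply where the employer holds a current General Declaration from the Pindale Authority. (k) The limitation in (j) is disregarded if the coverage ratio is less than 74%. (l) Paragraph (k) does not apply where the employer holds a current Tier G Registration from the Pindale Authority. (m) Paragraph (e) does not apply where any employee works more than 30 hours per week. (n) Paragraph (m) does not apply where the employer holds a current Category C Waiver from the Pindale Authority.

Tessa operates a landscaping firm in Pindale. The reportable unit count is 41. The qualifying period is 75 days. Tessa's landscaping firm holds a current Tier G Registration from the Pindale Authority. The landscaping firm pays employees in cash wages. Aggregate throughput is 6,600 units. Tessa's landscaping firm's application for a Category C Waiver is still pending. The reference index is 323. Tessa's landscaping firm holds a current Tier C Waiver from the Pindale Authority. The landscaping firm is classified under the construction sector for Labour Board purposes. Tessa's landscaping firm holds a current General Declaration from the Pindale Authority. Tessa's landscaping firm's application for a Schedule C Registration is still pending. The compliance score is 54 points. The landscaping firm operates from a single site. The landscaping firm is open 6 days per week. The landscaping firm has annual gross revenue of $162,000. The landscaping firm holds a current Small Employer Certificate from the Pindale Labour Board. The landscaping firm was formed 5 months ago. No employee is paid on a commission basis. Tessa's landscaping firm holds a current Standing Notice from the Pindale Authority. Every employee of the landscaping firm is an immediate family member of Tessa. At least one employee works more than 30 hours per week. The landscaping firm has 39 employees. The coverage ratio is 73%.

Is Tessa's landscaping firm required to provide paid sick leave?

Exception (a)'s conditions are all satisfied: no employee is paid on commission; annual gross revenue is $162,000, less than the $170,000 limit; the business's age is 5 months, below the 6 months limit. However, paragraph (f) must be considered: (f) operates against (a): the landscaping firm is classified under the construction sector. Exception (a) does not apply.
Exception (b) requires that the employer's headcount is under 37; but the employer's headcount is 39, not under 37, so (b) is unavailable.
Exception (c) is satisfied on its face — every employee is an immediate family member; a current Small Employer Certificate is held; the reference index is 323, less than the 336 limit. Applying paragraphs (g)–(l): (g) would limit (c) — the qualifying period is 75 days, below the 80 days limit — but (h) sets (g) aside: (h) operates against (g): aggregate throughput is 6,600 units, meeting the 6,250 units threshold. (i) applies (a current Tier C Waiver is held), but is displaced by (j): (j) operates against (i): a current General Declaration is held. (k) operates (the coverage ratio is 73%, less than the 74% limit), but is set aside by (l): (l) operates — a current Tier G Registration is held. So (c) applies.
Exception (d) does not apply: employees are paid cash wages.
Exception (e) does not apply: no current Schedule C Registration is held.

No — exception (c) applies; Tessa's landscaping firm is not required to provide paid sick leave.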